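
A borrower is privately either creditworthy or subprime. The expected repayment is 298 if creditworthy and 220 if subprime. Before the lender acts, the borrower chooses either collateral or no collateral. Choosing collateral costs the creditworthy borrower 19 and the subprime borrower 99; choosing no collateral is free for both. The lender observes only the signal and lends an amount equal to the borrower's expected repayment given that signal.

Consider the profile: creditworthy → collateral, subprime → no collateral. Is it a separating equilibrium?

Yes

Under separation the lender infers type exactly: collateral → creditworthy (pays 298), no collateral → subprime (pays 220).
Creditworthy: collateral gives 298 − 19 = 279; no collateral gives 220 − 0 = 220. No deviation. ✓
Subprime: no collateral gives 220 − 0 = 220; collateral gives 298 − 99 = 199. No deviation. ✓
Both incentive constraints hold.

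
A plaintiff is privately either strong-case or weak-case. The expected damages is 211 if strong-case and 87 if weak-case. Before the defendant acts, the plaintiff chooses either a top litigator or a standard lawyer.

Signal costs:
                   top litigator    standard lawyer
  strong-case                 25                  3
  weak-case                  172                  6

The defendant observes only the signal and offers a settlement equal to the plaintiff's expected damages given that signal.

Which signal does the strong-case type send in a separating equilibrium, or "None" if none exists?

Try strong-case → top litigator, weak-case → standard lawyer:
  If types separate, top litigator earns payment 211 and standard lawyer earns 87.
  Strong-case: top litigator gives 211 − 25 = 186; standard lawyer gives 87 − 3 = 84. No deviation. ✓
  Weak-case: standard lawyer gives 87 − 6 = 81; top litigator gives 211 − 172 = 39. No deviation. ✓
Both hold — the strong-case type sends top litigator.

top litigator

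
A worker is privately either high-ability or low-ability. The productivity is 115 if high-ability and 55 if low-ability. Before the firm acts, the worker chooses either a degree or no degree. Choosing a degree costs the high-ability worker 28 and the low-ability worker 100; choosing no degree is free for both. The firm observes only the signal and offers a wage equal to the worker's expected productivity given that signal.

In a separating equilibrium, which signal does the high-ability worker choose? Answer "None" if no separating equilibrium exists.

Try high-ability → degree, low-ability → no degree:
  If types separate, degree earns payment 115 and no degree earns 55.
  High-ability: degree gives 115 − 28 = 87; no degree gives 55 − 0 = 55. No deviation. ✓
  Low-ability: no degree gives 55 − 0 = 55; degree gives 115 − 100 = 15. No deviation. ✓
Both hold — the high-ability type sends degree.

degree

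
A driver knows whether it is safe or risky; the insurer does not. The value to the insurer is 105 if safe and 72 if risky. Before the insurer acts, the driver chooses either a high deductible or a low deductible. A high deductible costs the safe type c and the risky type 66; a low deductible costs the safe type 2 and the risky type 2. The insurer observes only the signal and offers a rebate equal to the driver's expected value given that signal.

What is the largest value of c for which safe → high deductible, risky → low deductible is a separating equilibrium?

Under separation: high deductible → safe (pays 105); low deductible → risky (pays 72).
Risky: 72 − 2 = 70 ≥ 105 − 66 = 39. Holds regardless of c. ✓
Safe: 105 − c ≥ 72 − 2, so c ≤ 105 − 70 = 35.

35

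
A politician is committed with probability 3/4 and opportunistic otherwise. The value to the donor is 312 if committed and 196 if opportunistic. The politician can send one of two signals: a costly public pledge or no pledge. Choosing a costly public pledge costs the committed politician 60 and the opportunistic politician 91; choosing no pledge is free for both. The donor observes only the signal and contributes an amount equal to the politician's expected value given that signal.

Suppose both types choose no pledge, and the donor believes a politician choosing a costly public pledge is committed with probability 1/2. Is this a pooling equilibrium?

Yes

At the pooled signal (no pledge) the donor holds the prior 3/4 and pays 3/4·312 + 1/4·196 = 283. Off-path (pledge) belief 1/2 gives 1/2·312 + 1/2·196 = 254.
Committed: no pledge gives 283 − 0 = 283; pledge gives 254 − 60 = 194. Stays. ✓
Opportunistic: no pledge gives 283 − 0 = 283; pledge gives 254 − 91 = 163. Stays. ✓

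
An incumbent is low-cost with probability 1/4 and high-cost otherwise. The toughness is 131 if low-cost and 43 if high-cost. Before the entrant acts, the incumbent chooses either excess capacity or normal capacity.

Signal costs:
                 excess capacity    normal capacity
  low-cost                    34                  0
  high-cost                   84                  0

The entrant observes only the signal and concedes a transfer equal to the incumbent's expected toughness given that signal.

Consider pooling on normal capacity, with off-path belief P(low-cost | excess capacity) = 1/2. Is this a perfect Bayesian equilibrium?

On the equilibrium path (normal capacity) the entrant holds the prior 1/4 and pays 1/4·131 + 3/4·43 = 65. Off-path (excess capacity) belief 1/2 gives 1/2·131 + 1/2·43 = 87.
Low-cost: normal capacity gives 65 − 0 = 65; excess capacity gives 87 − 34 = 53. Stays. ✓
High-cost: normal capacity gives 65 − 0 = 65; excess capacity gives 87 − 84 = 3. Stays. ✓
Beliefs are Bayes-consistent on-path and both types best-respond.

Yes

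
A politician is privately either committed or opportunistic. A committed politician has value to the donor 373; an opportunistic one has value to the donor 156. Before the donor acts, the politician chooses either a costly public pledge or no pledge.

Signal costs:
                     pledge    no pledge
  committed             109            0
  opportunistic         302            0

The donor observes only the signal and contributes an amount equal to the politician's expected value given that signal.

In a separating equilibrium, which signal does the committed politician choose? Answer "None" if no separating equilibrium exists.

pledge

Try committed → pledge, opportunistic → no pledge:
  Under separation the donor infers type exactly: pledge → committed (pays 373), no pledge → opportunistic (pays 156).
  Committed: pledge gives 373 − 109 = 264; no pledge gives 156 − 0 = 156. No deviation. ✓
  Opportunistic: no pledge gives 156 − 0 = 156; pledge gives 373 − 302 = 71. No deviation. ✓
Both hold — the committed type sends pledge.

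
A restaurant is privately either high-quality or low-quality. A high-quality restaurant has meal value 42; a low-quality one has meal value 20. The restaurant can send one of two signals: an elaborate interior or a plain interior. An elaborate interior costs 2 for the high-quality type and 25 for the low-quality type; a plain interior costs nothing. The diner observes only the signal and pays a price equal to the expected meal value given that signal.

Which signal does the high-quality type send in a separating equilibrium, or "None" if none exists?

Try high-quality → elaborate interior, low-quality → plain interior:
  If types separate, elaborate interior earns payment 42 and plain interior earns 20.
  High-quality: elaborate interior gives 42 − 2 = 40; plain interior gives 20 − 0 = 20. No deviation. ✓
  Low-quality: plain interior gives 20 − 0 = 20; elaborate interior gives 42 − 25 = 17. No deviation. ✓
Both hold — the high-quality type sends elaborate interior.

elaborate interior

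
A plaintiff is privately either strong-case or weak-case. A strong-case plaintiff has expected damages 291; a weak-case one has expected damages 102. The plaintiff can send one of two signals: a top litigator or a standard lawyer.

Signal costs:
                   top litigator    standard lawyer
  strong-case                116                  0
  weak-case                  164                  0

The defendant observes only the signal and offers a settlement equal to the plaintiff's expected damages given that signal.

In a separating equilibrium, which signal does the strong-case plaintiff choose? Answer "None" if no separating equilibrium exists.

Try strong-case → top litigator, weak-case → standard lawyer:
  If types separate, top litigator earns payment 291 and standard lawyer earns 102.
  Strong-case: top litigator gives 291 − 116 = 175; standard lawyer gives 102 − 0 = 102. No deviation. ✓
  Weak-case: standard lawyer gives 102 − 0 = 102; top litigator gives 291 − 164 = 127. Would deviate. ✗
Try strong-case → standard lawyer, weak-case → top litigator:
  If types separate, standard lawyer earns payment 291 and top litigator earns 102.
  Strong-case: standard lawyer gives 291 − 0 = 291; top litigator gives 102 − 116 = -14. No deviation. ✓
  Weak-case: top litigator gives 102 − 164 = -62; standard lawyer gives 291 − 0 = 291. Would deviate. ✗
Neither assignment is incentive-compatible.

None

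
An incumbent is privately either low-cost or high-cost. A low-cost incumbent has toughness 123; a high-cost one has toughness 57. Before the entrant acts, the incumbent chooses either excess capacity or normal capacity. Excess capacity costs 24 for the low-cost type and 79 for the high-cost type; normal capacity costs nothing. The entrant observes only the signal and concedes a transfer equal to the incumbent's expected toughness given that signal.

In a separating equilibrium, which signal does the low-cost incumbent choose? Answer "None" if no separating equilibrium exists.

excess capacity

Try low-cost → excess capacity, high-cost → normal capacity:
  If types separate, excess capacity earns payment 123 and normal capacity earns 57.
  Low-cost: excess capacity gives 123 − 24 = 99; normal capacity gives 57 − 0 = 57. No deviation. ✓
  High-cost: normal capacity gives 57 − 0 = 57; excess capacity gives 123 − 79 = 44. No deviation. ✓
Both hold — the low-cost type sends excess capacity.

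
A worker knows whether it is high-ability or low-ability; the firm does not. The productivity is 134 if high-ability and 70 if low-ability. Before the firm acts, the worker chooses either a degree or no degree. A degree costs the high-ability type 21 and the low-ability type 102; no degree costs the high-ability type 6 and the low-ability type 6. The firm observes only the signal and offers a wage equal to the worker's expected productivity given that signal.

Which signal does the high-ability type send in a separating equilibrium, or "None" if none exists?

degree

Try high-ability → degree, low-ability → no degree:
  Under separation the firm infers type exactly: degree → high-ability (pays 134), no degree → low-ability (pays 70).
  High-ability: degree gives 134 − 21 = 113; no degree gives 70 − 6 = 64. No deviation. ✓
  Low-ability: no degree gives 70 − 6 = 64; degree gives 134 − 102 = 32. No deviation. ✓
Both hold — the high-ability type sends degree.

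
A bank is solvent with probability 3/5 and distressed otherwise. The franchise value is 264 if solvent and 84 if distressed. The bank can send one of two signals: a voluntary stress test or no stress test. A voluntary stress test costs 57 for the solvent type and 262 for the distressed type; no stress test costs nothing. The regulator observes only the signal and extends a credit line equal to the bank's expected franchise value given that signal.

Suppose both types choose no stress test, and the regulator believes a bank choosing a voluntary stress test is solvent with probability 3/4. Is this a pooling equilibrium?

Yes

At the pooled signal (no stress test) the regulator holds the prior 3/5 and pays 3/5·264 + 2/5·84 = 192. Off-path (stress test) belief 3/4 gives 3/4·264 + 1/4·84 = 219.
Solvent: no stress test gives 192 − 0 = 192; stress test gives 219 − 57 = 162. Stays. ✓
Distressed: no stress test gives 192 − 0 = 192; stress test gives 219 − 262 = -43. Stays. ✓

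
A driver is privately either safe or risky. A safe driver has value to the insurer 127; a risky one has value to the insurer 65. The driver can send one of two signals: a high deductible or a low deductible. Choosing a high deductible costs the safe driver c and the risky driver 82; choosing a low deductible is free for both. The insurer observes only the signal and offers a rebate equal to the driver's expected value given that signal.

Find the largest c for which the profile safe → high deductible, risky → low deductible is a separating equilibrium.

Under separation: high deductible → safe (pays 127); low deductible → risky (pays 65).
Risky: 65 − 0 = 65 ≥ 127 − 82 = 45. Holds regardless of c. ✓
Safe: 127 − c ≥ 65 − 0, so c ≤ 127 − 65 = 62.

62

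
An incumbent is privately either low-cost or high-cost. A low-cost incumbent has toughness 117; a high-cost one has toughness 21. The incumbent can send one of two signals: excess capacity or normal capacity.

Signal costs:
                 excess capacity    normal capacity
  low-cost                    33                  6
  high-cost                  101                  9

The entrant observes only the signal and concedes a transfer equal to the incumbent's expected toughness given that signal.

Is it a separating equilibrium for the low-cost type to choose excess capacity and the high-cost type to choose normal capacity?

No

Under separation the entrant infers type exactly: excess capacity → low-cost (pays 117), normal capacity → high-cost (pays 21).
Low-cost: excess capacity gives 117 − 33 = 84; normal capacity gives 21 − 6 = 15. No deviation. ✓
High-cost: normal capacity gives 21 − 9 = 12; excess capacity gives 117 − 101 = 16. Would deviate. ✗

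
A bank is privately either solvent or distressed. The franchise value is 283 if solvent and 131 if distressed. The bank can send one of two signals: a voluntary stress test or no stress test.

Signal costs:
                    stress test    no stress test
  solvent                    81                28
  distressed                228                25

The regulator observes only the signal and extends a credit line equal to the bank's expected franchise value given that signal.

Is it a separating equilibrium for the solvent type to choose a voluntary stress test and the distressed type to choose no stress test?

If types separate, stress test earns payment 283 and no stress test earns 131.
Solvent: stress test gives 283 − 81 = 202; no stress test gives 131 − 28 = 103. No deviation. ✓
Distressed: no stress test gives 131 − 25 = 106; stress test gives 283 − 228 = 55. No deviation. ✓
Both incentive constraints hold.

Yes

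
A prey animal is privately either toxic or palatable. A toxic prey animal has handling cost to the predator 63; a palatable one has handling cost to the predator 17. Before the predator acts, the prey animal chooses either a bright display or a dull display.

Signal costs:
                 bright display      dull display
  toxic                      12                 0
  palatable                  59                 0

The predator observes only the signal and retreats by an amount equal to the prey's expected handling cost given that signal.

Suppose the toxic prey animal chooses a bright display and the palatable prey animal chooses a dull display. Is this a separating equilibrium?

Yes

If types separate, bright display earns payment 63 and dull display earns 17.
Toxic: bright display gives 63 − 12 = 51; dull display gives 17 − 0 = 17. No deviation. ✓
Palatable: dull display gives 17 − 0 = 17; bright display gives 63 − 59 = 4. No deviation. ✓
Both incentive constraints hold.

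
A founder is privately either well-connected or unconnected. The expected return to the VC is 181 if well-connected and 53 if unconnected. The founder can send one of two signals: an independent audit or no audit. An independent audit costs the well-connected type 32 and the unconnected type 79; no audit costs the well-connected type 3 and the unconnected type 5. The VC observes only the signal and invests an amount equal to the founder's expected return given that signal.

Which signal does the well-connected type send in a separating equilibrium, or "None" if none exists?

None

Try well-connected → audit, unconnected → no audit:
  Under separation the VC infers type exactly: audit → well-connected (pays 181), no audit → unconnected (pays 53).
  Well-connected: audit gives 181 − 32 = 149; no audit gives 53 − 3 = 50. No deviation. ✓
  Unconnected: no audit gives 53 − 5 = 48; audit gives 181 − 79 = 102. Would deviate. ✗
Try well-connected → no audit, unconnected → audit:
  Under separation the VC infers type exactly: no audit → well-connected (pays 181), audit → unconnected (pays 53).
  Well-connected: no audit gives 181 − 3 = 178; audit gives 53 − 32 = 21. No deviation. ✓
  Unconnected: audit gives 53 − 79 = -26; no audit gives 181 − 5 = 176. Would deviate. ✗
Neither assignment is incentive-compatible.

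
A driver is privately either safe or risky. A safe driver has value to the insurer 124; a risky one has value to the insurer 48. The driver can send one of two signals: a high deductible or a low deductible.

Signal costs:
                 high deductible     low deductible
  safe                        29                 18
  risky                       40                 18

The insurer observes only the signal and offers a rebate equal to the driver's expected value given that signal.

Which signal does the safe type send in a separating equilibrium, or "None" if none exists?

None

Try safe → high deductible, risky → low deductible:
  Under separation the insurer infers type exactly: high deductible → safe (pays 124), low deductible → risky (pays 48).
  Safe: high deductible gives 124 − 29 = 95; low deductible gives 48 − 18 = 30. No deviation. ✓
  Risky: low deductible gives 48 − 18 = 30; high deductible gives 124 − 40 = 84. Would deviate. ✗
Try safe → low deductible, risky → high deductible:
  Under separation the insurer infers type exactly: low deductible → safe (pays 124), high deductible → risky (pays 48).
  Safe: low deductible gives 124 − 18 = 106; high deductible gives 48 − 29 = 19. No deviation. ✓
  Risky: high deductible gives 48 − 40 = 8; low deductible gives 124 − 18 = 106. Would deviate. ✗
Neither assignment is incentive-compatible.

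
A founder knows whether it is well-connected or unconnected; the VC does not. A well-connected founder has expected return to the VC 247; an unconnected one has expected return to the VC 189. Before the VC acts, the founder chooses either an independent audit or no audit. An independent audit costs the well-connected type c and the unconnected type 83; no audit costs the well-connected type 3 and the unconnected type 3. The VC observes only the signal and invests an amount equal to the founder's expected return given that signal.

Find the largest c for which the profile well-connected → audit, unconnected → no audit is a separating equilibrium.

61

Under separation: audit → well-connected (pays 247); no audit → unconnected (pays 189).
Unconnected: 189 − 3 = 186 ≥ 247 − 83 = 164. Holds regardless of c. ✓
Well-connected: 247 − c ≥ 189 − 3, so c ≤ 247 − 186 = 61.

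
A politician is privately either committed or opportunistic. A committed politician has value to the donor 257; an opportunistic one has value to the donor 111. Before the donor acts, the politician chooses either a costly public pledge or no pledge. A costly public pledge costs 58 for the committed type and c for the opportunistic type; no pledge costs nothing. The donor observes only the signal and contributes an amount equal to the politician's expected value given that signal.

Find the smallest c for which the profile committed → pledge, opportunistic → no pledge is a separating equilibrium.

146

Under separation: pledge → committed (pays 257); no pledge → opportunistic (pays 111).
Committed: 257 − 58 = 199 ≥ 111 − 0 = 111. Holds regardless of c. ✓
Opportunistic: 111 − 0 ≥ 257 − c, so c ≥ 257 − 111 = 146.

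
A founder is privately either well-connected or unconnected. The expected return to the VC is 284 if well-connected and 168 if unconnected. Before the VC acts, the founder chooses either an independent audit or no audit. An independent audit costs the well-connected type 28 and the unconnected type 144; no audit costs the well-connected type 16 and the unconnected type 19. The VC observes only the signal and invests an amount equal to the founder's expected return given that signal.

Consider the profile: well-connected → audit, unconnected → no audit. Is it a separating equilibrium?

If types separate, audit earns payment 284 and no audit earns 168.
Well-connected: audit gives 284 − 28 = 256; no audit gives 168 − 16 = 152. No deviation. ✓
Unconnected: no audit gives 168 − 19 = 149; audit gives 284 − 144 = 140. No deviation. ✓
Both incentive constraints hold.

Yes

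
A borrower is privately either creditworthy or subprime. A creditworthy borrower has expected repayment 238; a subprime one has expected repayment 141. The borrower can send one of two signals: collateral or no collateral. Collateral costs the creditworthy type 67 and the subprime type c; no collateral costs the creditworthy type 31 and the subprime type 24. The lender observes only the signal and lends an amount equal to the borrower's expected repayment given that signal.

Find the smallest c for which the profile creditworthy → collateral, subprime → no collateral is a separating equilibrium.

Under separation: collateral → creditworthy (pays 238); no collateral → subprime (pays 141).
Creditworthy: 238 − 67 = 171 ≥ 141 − 31 = 110. Holds regardless of c. ✓
Subprime: 141 − 24 ≥ 238 − c, so c ≥ 238 − 117 = 121.

121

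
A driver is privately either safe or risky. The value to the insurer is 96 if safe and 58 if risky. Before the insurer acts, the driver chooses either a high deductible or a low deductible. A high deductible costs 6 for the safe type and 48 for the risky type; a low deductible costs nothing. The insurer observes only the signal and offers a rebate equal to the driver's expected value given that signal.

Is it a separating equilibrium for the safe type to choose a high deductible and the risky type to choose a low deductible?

Under separation the insurer infers type exactly: high deductible → safe (pays 96), low deductible → risky (pays 58).
Safe: high deductible gives 96 − 6 = 90; low deductible gives 58 − 0 = 58. No deviation. ✓
Risky: low deductible gives 58 − 0 = 58; high deductible gives 96 − 48 = 48. No deviation. ✓
Both incentive constraints hold.

Yes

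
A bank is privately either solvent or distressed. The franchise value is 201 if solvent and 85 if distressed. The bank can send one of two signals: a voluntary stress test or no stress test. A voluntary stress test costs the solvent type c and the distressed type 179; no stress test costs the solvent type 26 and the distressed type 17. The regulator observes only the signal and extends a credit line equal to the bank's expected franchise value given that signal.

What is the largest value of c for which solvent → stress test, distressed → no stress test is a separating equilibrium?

Under separation: stress test → solvent (pays 201); no stress test → distressed (pays 85).
Distressed: 85 − 17 = 68 ≥ 201 − 179 = 22. Holds regardless of c. ✓
Solvent: 201 − c ≥ 85 − 26, so c ≤ 201 − 59 = 142.

142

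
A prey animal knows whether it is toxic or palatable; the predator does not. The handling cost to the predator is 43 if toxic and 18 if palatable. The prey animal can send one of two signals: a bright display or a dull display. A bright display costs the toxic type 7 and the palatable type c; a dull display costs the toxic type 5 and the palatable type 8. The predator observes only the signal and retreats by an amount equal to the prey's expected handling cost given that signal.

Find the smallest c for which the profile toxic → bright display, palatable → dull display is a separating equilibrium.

Under separation: bright display → toxic (pays 43); dull display → palatable (pays 18).
Toxic: 43 − 7 = 36 ≥ 18 − 5 = 13. Holds regardless of c. ✓
Palatable: 18 − 8 ≥ 43 − c, so c ≥ 43 − 10 = 33.

33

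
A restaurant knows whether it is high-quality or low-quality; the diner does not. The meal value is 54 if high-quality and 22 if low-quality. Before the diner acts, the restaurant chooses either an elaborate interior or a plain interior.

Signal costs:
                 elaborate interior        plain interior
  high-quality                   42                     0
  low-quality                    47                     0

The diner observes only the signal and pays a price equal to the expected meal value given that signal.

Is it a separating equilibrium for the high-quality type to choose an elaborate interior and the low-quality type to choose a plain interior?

Under separation the diner infers type exactly: elaborate interior → high-quality (pays 54), plain interior → low-quality (pays 22).
High-quality: elaborate interior gives 54 − 42 = 12; plain interior gives 22 − 0 = 22. Would deviate. ✗
Low-quality: plain interior gives 22 − 0 = 22; elaborate interior gives 54 − 47 = 7. No deviation. ✓

No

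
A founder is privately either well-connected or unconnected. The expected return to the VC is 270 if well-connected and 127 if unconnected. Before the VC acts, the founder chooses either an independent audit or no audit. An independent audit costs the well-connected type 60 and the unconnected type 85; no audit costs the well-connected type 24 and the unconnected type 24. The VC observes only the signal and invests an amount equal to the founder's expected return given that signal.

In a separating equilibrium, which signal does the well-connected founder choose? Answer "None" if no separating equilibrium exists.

Try well-connected → audit, unconnected → no audit:
  If types separate, audit earns payment 270 and no audit earns 127.
  Well-connected: audit gives 270 − 60 = 210; no audit gives 127 − 24 = 103. No deviation. ✓
  Unconnected: no audit gives 127 − 24 = 103; audit gives 270 − 85 = 185. Would deviate. ✗
Try well-connected → no audit, unconnected → audit:
  If types separate, no audit earns payment 270 and audit earns 127.
  Well-connected: no audit gives 270 − 24 = 246; audit gives 127 − 60 = 67. No deviation. ✓
  Unconnected: audit gives 127 − 85 = 42; no audit gives 270 − 24 = 246. Would deviate. ✗
Neither assignment is incentive-compatible.

None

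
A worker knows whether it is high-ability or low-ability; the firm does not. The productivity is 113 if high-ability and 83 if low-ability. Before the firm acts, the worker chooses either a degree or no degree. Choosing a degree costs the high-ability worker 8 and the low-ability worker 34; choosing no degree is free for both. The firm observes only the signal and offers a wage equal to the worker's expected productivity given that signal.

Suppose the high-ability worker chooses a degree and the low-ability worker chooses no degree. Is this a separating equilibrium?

Yes

If types separate, degree earns payment 113 and no degree earns 83.
High-ability: degree gives 113 − 8 = 105; no degree gives 83 − 0 = 83. No deviation. ✓
Low-ability: no degree gives 83 − 0 = 83; degree gives 113 − 34 = 79. No deviation. ✓
Both incentive constraints hold.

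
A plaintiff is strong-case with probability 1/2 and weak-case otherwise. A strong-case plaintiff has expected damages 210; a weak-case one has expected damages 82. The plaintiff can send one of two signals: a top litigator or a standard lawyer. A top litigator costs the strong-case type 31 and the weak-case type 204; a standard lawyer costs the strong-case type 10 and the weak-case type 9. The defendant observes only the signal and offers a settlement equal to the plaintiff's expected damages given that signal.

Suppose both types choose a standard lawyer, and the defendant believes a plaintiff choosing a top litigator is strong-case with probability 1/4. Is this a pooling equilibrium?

At the pooled signal (standard lawyer) the defendant holds the prior 1/2 and pays 1/2·210 + 1/2·82 = 146. Off-path (top litigator) belief 1/4 gives 1/4·210 + 3/4·82 = 114.
Strong-case: standard lawyer gives 146 − 10 = 136; top litigator gives 114 − 31 = 83. Stays. ✓
Weak-case: standard lawyer gives 146 − 9 = 137; top litigator gives 114 − 204 = -90. Stays. ✓

Yes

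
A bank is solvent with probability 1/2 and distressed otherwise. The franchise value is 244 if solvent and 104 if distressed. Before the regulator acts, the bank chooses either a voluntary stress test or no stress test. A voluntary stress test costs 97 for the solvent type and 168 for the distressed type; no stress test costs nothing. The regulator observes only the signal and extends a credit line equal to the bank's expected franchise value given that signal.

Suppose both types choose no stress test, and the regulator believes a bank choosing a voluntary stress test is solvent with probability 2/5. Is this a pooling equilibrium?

Yes

On the equilibrium path (no stress test) the regulator holds the prior 1/2 and pays 1/2·244 + 1/2·104 = 174. Off-path (stress test) belief 2/5 gives 2/5·244 + 3/5·104 = 160.
Solvent: no stress test gives 174 − 0 = 174; stress test gives 160 − 97 = 63. Stays. ✓
Distressed: no stress test gives 174 − 0 = 174; stress test gives 160 − 168 = -8. Stays. ✓
Beliefs are Bayes-consistent on-path and both types best-respond.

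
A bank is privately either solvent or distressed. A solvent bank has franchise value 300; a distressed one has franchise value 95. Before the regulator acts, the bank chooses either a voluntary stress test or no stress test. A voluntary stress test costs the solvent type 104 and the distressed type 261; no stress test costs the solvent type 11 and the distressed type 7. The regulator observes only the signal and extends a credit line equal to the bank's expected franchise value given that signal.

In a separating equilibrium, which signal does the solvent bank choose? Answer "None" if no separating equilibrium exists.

Try solvent → stress test, distressed → no stress test:
  If types separate, stress test earns payment 300 and no stress test earns 95.
  Solvent: stress test gives 300 − 104 = 196; no stress test gives 95 − 11 = 84. No deviation. ✓
  Distressed: no stress test gives 95 − 7 = 88; stress test gives 300 − 261 = 39. No deviation. ✓
Both hold — the solvent type sends stress test.

stress test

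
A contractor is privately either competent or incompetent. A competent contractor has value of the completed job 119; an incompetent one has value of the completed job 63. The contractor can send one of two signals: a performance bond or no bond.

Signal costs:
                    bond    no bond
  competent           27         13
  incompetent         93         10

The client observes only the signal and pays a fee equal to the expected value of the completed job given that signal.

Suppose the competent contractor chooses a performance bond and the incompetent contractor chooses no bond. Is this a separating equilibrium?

If types separate, bond earns payment 119 and no bond earns 63.
Competent: bond gives 119 − 27 = 92; no bond gives 63 − 13 = 50. No deviation. ✓
Incompetent: no bond gives 63 − 10 = 53; bond gives 119 − 93 = 26. No deviation. ✓
Both incentive constraints hold.

Yes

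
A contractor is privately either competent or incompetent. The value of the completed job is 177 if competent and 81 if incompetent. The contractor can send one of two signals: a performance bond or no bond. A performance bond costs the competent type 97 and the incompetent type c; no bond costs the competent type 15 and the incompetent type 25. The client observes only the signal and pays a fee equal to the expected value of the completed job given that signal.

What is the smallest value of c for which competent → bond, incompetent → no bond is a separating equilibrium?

Under separation: bond → competent (pays 177); no bond → incompetent (pays 81).
Competent: 177 − 97 = 80 ≥ 81 − 15 = 66. Holds regardless of c. ✓
Incompetent: 81 − 25 ≥ 177 − c, so c ≥ 177 − 56 = 121.

121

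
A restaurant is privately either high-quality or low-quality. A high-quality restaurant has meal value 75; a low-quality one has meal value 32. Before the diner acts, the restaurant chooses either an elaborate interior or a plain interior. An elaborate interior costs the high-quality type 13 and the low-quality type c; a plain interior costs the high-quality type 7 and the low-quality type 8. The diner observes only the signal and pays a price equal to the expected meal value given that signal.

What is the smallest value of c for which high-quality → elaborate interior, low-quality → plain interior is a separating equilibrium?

Under separation: elaborate interior → high-quality (pays 75); plain interior → low-quality (pays 32).
High-quality: 75 − 13 = 62 ≥ 32 − 7 = 25. Holds regardless of c. ✓
Low-quality: 32 − 8 ≥ 75 − c, so c ≥ 75 − 24 = 51.

51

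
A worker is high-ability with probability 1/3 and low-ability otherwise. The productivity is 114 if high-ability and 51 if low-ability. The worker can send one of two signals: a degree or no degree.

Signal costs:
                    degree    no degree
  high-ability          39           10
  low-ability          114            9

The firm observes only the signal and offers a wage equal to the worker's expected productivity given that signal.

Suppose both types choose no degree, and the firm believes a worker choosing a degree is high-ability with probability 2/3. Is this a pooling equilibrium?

On the equilibrium path (no degree) the firm holds the prior 1/3 and pays 1/3·114 + 2/3·51 = 72. Off-path (degree) belief 2/3 gives 2/3·114 + 1/3·51 = 93.
High-ability: no degree gives 72 − 10 = 62; degree gives 93 − 39 = 54. Stays. ✓
Low-ability: no degree gives 72 − 9 = 63; degree gives 93 − 114 = -21. Stays. ✓
Beliefs are Bayes-consistent on-path and both types best-respond.

Yes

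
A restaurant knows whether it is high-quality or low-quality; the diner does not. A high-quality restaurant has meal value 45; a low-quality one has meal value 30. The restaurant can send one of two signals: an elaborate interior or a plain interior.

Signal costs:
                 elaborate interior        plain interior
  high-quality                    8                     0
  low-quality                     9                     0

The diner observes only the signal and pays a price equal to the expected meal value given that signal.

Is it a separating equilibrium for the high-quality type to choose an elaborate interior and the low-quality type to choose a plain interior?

If types separate, elaborate interior earns payment 45 and plain interior earns 30.
High-quality: elaborate interior gives 45 − 8 = 37; plain interior gives 30 − 0 = 30. No deviation. ✓
Low-quality: plain interior gives 30 − 0 = 30; elaborate interior gives 45 − 9 = 36. Would deviate. ✗

No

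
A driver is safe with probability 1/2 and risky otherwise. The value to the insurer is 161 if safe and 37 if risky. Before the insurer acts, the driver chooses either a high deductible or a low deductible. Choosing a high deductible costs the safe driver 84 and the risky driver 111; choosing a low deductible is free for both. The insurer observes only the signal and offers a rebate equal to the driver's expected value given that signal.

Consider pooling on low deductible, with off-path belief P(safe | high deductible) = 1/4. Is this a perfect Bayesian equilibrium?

Yes

At the pooled signal (low deductible) the insurer holds the prior 1/2 and pays 1/2·161 + 1/2·37 = 99. Off-path (high deductible) belief 1/4 gives 1/4·161 + 3/4·37 = 68.
Safe: low deductible gives 99 − 0 = 99; high deductible gives 68 − 84 = -16. Stays. ✓
Risky: low deductible gives 99 − 0 = 99; high deductible gives 68 − 111 = -43. Stays. ✓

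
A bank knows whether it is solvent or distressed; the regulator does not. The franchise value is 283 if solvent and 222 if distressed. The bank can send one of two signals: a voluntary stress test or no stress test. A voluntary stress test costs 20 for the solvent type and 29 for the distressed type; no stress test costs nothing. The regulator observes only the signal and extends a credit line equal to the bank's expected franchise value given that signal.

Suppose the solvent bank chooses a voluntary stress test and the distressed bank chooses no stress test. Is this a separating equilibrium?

Under separation the regulator infers type exactly: stress test → solvent (pays 283), no stress test → distressed (pays 222).
Solvent: stress test gives 283 − 20 = 263; no stress test gives 222 − 0 = 222. No deviation. ✓
Distressed: no stress test gives 222 − 0 = 222; stress test gives 283 − 29 = 254. Would deviate. ✗

No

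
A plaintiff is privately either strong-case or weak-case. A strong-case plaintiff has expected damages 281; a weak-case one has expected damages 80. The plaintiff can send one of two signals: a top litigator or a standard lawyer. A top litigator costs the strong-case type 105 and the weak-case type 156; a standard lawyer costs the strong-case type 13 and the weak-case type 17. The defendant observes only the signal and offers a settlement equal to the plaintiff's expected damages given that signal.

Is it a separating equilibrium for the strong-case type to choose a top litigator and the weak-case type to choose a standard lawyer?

No

Under separation the defendant infers type exactly: top litigator → strong-case (pays 281), standard lawyer → weak-case (pays 80).
Strong-case: top litigator gives 281 − 105 = 176; standard lawyer gives 80 − 13 = 67. No deviation. ✓
Weak-case: standard lawyer gives 80 − 17 = 63; top litigator gives 281 − 156 = 125. Would deviate. ✗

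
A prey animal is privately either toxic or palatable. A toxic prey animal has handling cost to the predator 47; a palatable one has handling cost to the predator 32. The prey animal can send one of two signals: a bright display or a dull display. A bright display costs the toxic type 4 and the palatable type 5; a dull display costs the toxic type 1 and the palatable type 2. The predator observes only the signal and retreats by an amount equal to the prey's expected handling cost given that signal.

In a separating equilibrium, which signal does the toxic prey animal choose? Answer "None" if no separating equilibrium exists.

None

Try toxic → bright display, palatable → dull display:
  Under separation the predator infers type exactly: bright display → toxic (pays 47), dull display → palatable (pays 32).
  Toxic: bright display gives 47 − 4 = 43; dull display gives 32 − 1 = 31. No deviation. ✓
  Palatable: dull display gives 32 − 2 = 30; bright display gives 47 − 5 = 42. Would deviate. ✗
Try toxic → dull display, palatable → bright display:
  Under separation the predator infers type exactly: dull display → toxic (pays 47), bright display → palatable (pays 32).
  Toxic: dull display gives 47 − 1 = 46; bright display gives 32 − 4 = 28. No deviation. ✓
  Palatable: bright display gives 32 − 5 = 27; dull display gives 47 − 2 = 45. Would deviate. ✗
Neither assignment is incentive-compatible.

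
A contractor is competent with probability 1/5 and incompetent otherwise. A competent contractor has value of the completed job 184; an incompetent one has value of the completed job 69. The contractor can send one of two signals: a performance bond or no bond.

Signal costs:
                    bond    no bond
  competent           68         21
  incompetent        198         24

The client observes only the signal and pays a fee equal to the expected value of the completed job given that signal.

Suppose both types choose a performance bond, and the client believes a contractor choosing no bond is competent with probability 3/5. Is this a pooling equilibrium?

At the pooled signal (bond) the client holds the prior 1/5 and pays 1/5·184 + 4/5·69 = 92. Off-path (no bond) belief 3/5 gives 3/5·184 + 2/5·69 = 138.
Competent: bond gives 92 − 68 = 24; no bond gives 138 − 21 = 117. Deviates. ✗
Incompetent: bond gives 92 − 198 = -106; no bond gives 138 − 24 = 114. Deviates. ✗

No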